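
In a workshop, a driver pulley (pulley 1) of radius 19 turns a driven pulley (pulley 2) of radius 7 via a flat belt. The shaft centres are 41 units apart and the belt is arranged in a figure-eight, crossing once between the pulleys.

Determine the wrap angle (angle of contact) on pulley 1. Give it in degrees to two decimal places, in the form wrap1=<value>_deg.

crossed belt: β = asin((r1+r2)/C) = asin(26/41) = 39.3567°
wrap1 = wrap2 = π + 2β = 258.7134°

wrap1=258.71_deg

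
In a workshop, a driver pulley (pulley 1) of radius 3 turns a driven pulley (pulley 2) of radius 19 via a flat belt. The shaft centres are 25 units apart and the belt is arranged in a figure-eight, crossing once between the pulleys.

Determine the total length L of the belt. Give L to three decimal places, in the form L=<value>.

L=140.202

crossed belt: β = asin((r1+r2)/C) = asin(22/25) = 61.6424°
wrap1 = wrap2 = π + 2β = 303.2847°
tangent length = C·cosβ = 11.8743
L = (r1+r2)·wrap + 2·C·cosβ = 22·5.2933 + 2·11.8743 = 140.2017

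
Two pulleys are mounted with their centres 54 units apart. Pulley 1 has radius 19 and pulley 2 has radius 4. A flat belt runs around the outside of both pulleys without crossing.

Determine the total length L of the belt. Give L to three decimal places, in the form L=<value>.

L=184.451

open belt: β = asin((r2−r1)/C) = asin(-15/54) = -16.1276°
wrap1 = π − 2β = 212.2552°
wrap2 = π + 2β = 147.7448°
tangent length = C·cosβ = 51.8748
L = r1·wrap1 + r2·wrap2 + 2·C·cosβ = 19·3.7046 + 4·2.5786 + 2·51.8748 = 184.4507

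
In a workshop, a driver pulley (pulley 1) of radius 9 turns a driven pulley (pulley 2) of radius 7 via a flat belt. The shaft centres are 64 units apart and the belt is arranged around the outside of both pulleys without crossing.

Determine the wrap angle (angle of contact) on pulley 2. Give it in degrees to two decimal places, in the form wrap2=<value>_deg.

open belt: β = asin((r2−r1)/C) = asin(-2/64) = -1.7908°
wrap1 = π − 2β = 183.5816°
wrap2 = π + 2β = 176.4184°

wrap2=176.42_deg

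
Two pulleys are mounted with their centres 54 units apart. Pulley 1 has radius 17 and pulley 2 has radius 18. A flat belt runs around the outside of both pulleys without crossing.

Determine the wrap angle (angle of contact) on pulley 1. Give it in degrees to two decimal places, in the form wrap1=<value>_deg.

wrap1=177.88_deg

open belt: β = asin((r2−r1)/C) = asin(1/54) = 1.0611°
wrap1 = π − 2β = 177.8778°
wrap2 = π + 2β = 182.1222°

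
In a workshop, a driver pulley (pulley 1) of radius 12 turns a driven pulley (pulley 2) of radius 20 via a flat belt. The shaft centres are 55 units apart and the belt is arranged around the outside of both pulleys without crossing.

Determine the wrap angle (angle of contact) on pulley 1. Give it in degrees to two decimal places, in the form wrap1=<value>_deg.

open belt: β = asin((r2−r1)/C) = asin(8/55) = 8.3636°
wrap1 = π − 2β = 163.2728°
wrap2 = π + 2β = 196.7272°

wrap1=163.27_deg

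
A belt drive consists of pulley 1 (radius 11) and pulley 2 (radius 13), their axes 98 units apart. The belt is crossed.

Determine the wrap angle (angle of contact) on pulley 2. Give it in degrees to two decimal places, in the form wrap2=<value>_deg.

crossed belt: β = asin((r1+r2)/C) = asin(24/98) = 14.1758°
wrap1 = wrap2 = π + 2β = 208.3516°

wrap2=208.35_deg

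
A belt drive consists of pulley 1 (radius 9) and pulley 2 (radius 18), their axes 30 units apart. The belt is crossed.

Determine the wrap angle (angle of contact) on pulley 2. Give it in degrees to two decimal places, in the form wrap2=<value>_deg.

crossed belt: β = asin((r1+r2)/C) = asin(27/30) = 64.1581°
wrap1 = wrap2 = π + 2β = 308.3161°

wrap2=308.32_deg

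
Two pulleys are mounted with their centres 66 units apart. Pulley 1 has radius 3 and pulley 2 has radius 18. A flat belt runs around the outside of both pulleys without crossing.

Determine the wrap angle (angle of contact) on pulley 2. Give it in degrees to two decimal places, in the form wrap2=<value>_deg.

open belt: β = asin((r2−r1)/C) = asin(15/66) = 13.1366°
wrap1 = π − 2β = 153.7269°
wrap2 = π + 2β = 206.2731°

wrap2=206.27_deg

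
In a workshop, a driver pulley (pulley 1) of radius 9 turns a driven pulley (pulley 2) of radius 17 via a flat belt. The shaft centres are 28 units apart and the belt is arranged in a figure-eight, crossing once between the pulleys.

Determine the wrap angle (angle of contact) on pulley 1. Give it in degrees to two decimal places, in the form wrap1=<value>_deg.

wrap1=316.43_deg

crossed belt: β = asin((r1+r2)/C) = asin(26/28) = 68.2132°
wrap1 = wrap2 = π + 2β = 316.4264°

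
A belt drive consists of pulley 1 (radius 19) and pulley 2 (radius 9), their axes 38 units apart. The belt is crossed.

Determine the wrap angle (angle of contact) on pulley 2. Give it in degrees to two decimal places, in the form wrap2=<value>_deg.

wrap2=274.93_deg

crossed belt: β = asin((r1+r2)/C) = asin(28/38) = 47.4631°
wrap1 = wrap2 = π + 2β = 274.9262°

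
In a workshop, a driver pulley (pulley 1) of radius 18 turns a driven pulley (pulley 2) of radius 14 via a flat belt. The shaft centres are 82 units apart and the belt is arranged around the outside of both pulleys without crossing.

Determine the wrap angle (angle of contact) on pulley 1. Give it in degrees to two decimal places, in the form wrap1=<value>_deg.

wrap1=185.59_deg

open belt: β = asin((r2−r1)/C) = asin(-4/82) = -2.7960°
wrap1 = π − 2β = 185.5921°
wrap2 = π + 2β = 174.4079°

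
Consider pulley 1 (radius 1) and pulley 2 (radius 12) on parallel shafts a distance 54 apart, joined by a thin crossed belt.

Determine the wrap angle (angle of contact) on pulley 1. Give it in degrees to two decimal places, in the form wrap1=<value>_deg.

crossed belt: β = asin((r1+r2)/C) = asin(13/54) = 13.9303°
wrap1 = wrap2 = π + 2β = 207.8605°

wrap1=207.86_deg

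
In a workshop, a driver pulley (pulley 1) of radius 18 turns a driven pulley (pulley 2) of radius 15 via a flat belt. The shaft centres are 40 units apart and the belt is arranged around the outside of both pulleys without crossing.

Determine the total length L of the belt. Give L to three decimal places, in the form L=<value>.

L=183.898

open belt: β = asin((r2−r1)/C) = asin(-3/40) = -4.3012°
wrap1 = π − 2β = 188.6024°
wrap2 = π + 2β = 171.3976°
tangent length = C·cosβ = 39.8873
L = r1·wrap1 + r2·wrap2 + 2·C·cosβ = 18·3.2917 + 15·2.9915 + 2·39.8873 = 183.8977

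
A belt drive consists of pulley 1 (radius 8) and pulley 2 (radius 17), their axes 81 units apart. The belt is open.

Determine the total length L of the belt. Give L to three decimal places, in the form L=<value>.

open belt: β = asin((r2−r1)/C) = asin(9/81) = 6.3794°
wrap1 = π − 2β = 167.2413°
wrap2 = π + 2β = 192.7587°
tangent length = C·cosβ = 80.4984
L = r1·wrap1 + r2·wrap2 + 2·C·cosβ = 8·2.9189 + 17·3.3643 + 2·80.4984 = 241.5408

L=241.541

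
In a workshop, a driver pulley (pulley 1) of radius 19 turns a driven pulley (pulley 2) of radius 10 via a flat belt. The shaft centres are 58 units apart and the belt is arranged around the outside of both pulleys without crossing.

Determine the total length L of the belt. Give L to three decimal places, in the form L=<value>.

open belt: β = asin((r2−r1)/C) = asin(-9/58) = -8.9268°
wrap1 = π − 2β = 197.8536°
wrap2 = π + 2β = 162.1464°
tangent length = C·cosβ = 57.2975
L = r1·wrap1 + r2·wrap2 + 2·C·cosβ = 19·3.4532 + 10·2.8300 + 2·57.2975 = 208.5056

L=208.506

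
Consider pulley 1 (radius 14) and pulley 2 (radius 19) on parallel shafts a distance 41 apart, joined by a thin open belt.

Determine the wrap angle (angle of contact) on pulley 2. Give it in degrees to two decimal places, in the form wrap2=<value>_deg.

open belt: β = asin((r2−r1)/C) = asin(5/41) = 7.0047°
wrap1 = π − 2β = 165.9905°
wrap2 = π + 2β = 194.0095°

wrap2=194.01_deg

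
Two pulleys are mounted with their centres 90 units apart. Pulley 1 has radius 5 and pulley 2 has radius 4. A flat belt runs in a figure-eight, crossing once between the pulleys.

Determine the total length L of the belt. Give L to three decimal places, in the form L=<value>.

crossed belt: β = asin((r1+r2)/C) = asin(9/90) = 5.7392°
wrap1 = wrap2 = π + 2β = 191.4783°
tangent length = C·cosβ = 89.5489
L = (r1+r2)·wrap + 2·C·cosβ = 9·3.3419 + 2·89.5489 = 209.1751

L=209.175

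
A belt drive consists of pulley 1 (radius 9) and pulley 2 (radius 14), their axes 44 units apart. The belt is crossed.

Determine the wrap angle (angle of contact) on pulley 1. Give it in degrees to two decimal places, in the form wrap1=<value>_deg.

wrap1=243.03_deg

crossed belt: β = asin((r1+r2)/C) = asin(23/44) = 31.5154°
wrap1 = wrap2 = π + 2β = 243.0307°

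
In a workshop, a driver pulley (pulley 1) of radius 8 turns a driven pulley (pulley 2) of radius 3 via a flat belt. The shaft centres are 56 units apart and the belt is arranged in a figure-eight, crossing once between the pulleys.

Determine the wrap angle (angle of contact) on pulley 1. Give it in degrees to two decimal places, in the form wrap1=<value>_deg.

crossed belt: β = asin((r1+r2)/C) = asin(11/56) = 11.3282°
wrap1 = wrap2 = π + 2β = 202.6564°

wrap1=202.66_deg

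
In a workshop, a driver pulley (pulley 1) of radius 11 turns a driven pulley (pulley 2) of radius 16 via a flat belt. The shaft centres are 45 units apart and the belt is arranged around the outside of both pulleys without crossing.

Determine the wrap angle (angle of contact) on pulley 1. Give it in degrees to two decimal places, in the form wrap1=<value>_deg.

wrap1=167.24_deg

open belt: β = asin((r2−r1)/C) = asin(5/45) = 6.3794°
wrap1 = π − 2β = 167.2413°
wrap2 = π + 2β = 192.7587°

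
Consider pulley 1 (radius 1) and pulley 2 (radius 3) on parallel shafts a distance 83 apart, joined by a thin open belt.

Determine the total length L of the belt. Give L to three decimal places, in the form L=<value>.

open belt: β = asin((r2−r1)/C) = asin(2/83) = 1.3808°
wrap1 = π − 2β = 177.2385°
wrap2 = π + 2β = 182.7615°
tangent length = C·cosβ = 82.9759
L = r1·wrap1 + r2·wrap2 + 2·C·cosβ = 1·3.0934 + 3·3.1898 + 2·82.9759 = 178.6146

L=178.615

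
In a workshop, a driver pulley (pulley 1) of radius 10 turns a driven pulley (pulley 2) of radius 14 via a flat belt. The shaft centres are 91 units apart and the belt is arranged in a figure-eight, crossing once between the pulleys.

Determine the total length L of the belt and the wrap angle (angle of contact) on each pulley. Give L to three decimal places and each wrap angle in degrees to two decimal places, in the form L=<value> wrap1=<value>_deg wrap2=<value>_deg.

crossed belt: β = asin((r1+r2)/C) = asin(24/91) = 15.2919°
wrap1 = wrap2 = π + 2β = 210.5837°
tangent length = C·cosβ = 87.7781
L = (r1+r2)·wrap + 2·C·cosβ = 24·3.6754 + 2·87.7781 = 263.7654

L=263.765 wrap1=210.58_deg wrap2=210.58_deg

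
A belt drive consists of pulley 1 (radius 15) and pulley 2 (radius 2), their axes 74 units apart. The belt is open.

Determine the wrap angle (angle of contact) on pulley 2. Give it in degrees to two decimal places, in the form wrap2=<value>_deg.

open belt: β = asin((r2−r1)/C) = asin(-13/74) = -10.1180°
wrap1 = π − 2β = 200.2360°
wrap2 = π + 2β = 159.7640°

wrap2=159.76_deg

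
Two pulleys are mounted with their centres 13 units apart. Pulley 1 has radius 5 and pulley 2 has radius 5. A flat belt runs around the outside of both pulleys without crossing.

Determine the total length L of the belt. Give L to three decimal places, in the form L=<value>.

L=57.416

open belt: β = asin((r2−r1)/C) = asin(0/13) = 0.0000°
wrap1 = π − 2β = 180.0000°
wrap2 = π + 2β = 180.0000°
tangent length = C·cosβ = 13.0000
L = r1·wrap1 + r2·wrap2 + 2·C·cosβ = 5·3.1416 + 5·3.1416 + 2·13.0000 = 57.4159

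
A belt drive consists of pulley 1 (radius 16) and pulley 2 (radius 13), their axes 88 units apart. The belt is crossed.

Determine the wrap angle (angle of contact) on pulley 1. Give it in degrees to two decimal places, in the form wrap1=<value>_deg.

crossed belt: β = asin((r1+r2)/C) = asin(29/88) = 19.2412°
wrap1 = wrap2 = π + 2β = 218.4824°

wrap1=218.48_deg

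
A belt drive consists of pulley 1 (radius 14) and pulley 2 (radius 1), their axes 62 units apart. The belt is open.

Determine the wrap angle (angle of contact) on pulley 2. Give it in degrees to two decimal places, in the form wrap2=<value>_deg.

open belt: β = asin((r2−r1)/C) = asin(-13/62) = -12.1034°
wrap1 = π − 2β = 204.2069°
wrap2 = π + 2β = 155.7931°

wrap2=155.79_deg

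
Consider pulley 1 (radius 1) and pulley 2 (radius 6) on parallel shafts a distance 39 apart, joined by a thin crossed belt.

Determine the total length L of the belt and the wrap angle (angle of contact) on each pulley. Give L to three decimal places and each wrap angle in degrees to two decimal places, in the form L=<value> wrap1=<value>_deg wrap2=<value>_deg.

crossed belt: β = asin((r1+r2)/C) = asin(7/39) = 10.3399°
wrap1 = wrap2 = π + 2β = 200.6798°
tangent length = C·cosβ = 38.3667
L = (r1+r2)·wrap + 2·C·cosβ = 7·3.5025 + 2·38.3667 = 101.2510

L=101.251 wrap1=200.68_deg wrap2=200.68_deg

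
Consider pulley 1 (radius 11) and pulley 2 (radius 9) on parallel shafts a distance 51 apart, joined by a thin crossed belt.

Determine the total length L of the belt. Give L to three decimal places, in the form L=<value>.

crossed belt: β = asin((r1+r2)/C) = asin(20/51) = 23.0888°
wrap1 = wrap2 = π + 2β = 226.1775°
tangent length = C·cosβ = 46.9148
L = (r1+r2)·wrap + 2·C·cosβ = 20·3.9475 + 2·46.9148 = 172.7805

L=172.780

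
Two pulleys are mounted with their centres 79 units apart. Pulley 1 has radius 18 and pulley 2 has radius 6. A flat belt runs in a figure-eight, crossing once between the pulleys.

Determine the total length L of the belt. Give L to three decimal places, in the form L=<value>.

L=240.747

crossed belt: β = asin((r1+r2)/C) = asin(24/79) = 17.6858°
wrap1 = wrap2 = π + 2β = 215.3717°
tangent length = C·cosβ = 75.2662
L = (r1+r2)·wrap + 2·C·cosβ = 24·3.7589 + 2·75.2662 = 240.7471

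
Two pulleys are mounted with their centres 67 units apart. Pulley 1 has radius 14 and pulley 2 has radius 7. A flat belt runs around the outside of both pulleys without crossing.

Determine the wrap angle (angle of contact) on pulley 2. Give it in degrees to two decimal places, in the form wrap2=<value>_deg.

wrap2=168.01_deg

open belt: β = asin((r2−r1)/C) = asin(-7/67) = -5.9971°
wrap1 = π − 2β = 191.9941°
wrap2 = π + 2β = 168.0059°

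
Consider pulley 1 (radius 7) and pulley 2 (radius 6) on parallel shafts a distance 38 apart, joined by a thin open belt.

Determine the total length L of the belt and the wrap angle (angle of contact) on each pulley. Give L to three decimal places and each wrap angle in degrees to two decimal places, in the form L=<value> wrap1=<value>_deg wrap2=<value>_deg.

open belt: β = asin((r2−r1)/C) = asin(-1/38) = -1.5080°
wrap1 = π − 2β = 183.0159°
wrap2 = π + 2β = 176.9841°
tangent length = C·cosβ = 37.9868
L = r1·wrap1 + r2·wrap2 + 2·C·cosβ = 7·3.1942 + 6·3.0890 + 2·37.9868 = 116.8670

L=116.867 wrap1=183.02_deg wrap2=176.98_deg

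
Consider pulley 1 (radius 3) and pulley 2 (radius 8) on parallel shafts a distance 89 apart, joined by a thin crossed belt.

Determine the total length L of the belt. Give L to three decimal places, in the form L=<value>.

L=213.919

crossed belt: β = asin((r1+r2)/C) = asin(11/89) = 7.0997°
wrap1 = wrap2 = π + 2β = 194.1993°
tangent length = C·cosβ = 88.3176
L = (r1+r2)·wrap + 2·C·cosβ = 11·3.3894 + 2·88.3176 = 213.9188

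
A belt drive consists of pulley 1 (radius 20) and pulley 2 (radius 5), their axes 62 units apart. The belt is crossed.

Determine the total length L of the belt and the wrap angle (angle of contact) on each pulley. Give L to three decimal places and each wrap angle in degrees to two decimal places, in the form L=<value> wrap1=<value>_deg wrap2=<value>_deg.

L=212.764 wrap1=227.56_deg wrap2=227.56_deg

crossed belt: β = asin((r1+r2)/C) = asin(25/62) = 23.7800°
wrap1 = wrap2 = π + 2β = 227.5600°
tangent length = C·cosβ = 56.7362
L = (r1+r2)·wrap + 2·C·cosβ = 25·3.9717 + 2·56.7362 = 212.7642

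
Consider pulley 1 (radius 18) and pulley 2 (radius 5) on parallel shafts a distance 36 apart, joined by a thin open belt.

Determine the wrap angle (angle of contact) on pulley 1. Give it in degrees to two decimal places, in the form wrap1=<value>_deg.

wrap1=222.34_deg

open belt: β = asin((r2−r1)/C) = asin(-13/36) = -21.1684°
wrap1 = π − 2β = 222.3369°
wrap2 = π + 2β = 137.6631°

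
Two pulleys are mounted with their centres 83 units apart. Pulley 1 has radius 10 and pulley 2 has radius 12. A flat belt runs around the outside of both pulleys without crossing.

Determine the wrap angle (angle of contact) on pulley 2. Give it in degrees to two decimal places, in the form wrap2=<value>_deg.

wrap2=182.76_deg

open belt: β = asin((r2−r1)/C) = asin(2/83) = 1.3808°
wrap1 = π − 2β = 177.2385°
wrap2 = π + 2β = 182.7615°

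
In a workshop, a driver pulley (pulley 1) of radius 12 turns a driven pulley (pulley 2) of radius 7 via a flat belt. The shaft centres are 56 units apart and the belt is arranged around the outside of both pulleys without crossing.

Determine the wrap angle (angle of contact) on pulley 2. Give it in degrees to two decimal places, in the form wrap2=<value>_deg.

wrap2=169.75_deg

open belt: β = asin((r2−r1)/C) = asin(-5/56) = -5.1225°
wrap1 = π − 2β = 190.2450°
wrap2 = π + 2β = 169.7550°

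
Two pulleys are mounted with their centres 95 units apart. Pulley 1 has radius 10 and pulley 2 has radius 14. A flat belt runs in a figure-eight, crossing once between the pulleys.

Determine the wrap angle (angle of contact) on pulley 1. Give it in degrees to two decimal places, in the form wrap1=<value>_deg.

crossed belt: β = asin((r1+r2)/C) = asin(24/95) = 14.6333°
wrap1 = wrap2 = π + 2β = 209.2666°

wrap1=209.27_deg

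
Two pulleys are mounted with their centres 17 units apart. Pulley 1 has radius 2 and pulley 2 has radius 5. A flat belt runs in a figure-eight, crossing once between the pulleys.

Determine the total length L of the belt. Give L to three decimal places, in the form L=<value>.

L=58.916

crossed belt: β = asin((r1+r2)/C) = asin(7/17) = 24.3157°
wrap1 = wrap2 = π + 2β = 228.6315°
tangent length = C·cosβ = 15.4919
L = (r1+r2)·wrap + 2·C·cosβ = 7·3.9904 + 2·15.4919 = 58.9165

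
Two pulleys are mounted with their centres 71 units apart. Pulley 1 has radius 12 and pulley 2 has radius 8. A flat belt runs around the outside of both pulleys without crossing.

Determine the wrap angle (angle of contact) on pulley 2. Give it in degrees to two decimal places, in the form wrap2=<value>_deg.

wrap2=173.54_deg

open belt: β = asin((r2−r1)/C) = asin(-4/71) = -3.2296°
wrap1 = π − 2β = 186.4593°
wrap2 = π + 2β = 173.5407°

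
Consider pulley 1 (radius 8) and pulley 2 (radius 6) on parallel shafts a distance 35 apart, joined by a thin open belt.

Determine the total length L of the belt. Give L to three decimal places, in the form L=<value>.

open belt: β = asin((r2−r1)/C) = asin(-2/35) = -3.2758°
wrap1 = π − 2β = 186.5517°
wrap2 = π + 2β = 173.4483°
tangent length = C·cosβ = 34.9428
L = r1·wrap1 + r2·wrap2 + 2·C·cosβ = 8·3.2559 + 6·3.0272 + 2·34.9428 = 114.0966

L=114.097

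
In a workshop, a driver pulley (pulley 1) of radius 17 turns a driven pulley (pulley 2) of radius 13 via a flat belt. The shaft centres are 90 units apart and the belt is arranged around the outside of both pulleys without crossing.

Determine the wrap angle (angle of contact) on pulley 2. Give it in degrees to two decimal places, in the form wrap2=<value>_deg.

wrap2=174.91_deg

open belt: β = asin((r2−r1)/C) = asin(-4/90) = -2.5473°
wrap1 = π − 2β = 185.0946°
wrap2 = π + 2β = 174.9054°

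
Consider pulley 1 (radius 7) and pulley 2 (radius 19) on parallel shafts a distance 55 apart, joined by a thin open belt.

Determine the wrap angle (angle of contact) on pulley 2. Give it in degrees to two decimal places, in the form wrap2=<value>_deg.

wrap2=205.20_deg

open belt: β = asin((r2−r1)/C) = asin(12/55) = 12.6023°
wrap1 = π − 2β = 154.7955°
wrap2 = π + 2β = 205.2045°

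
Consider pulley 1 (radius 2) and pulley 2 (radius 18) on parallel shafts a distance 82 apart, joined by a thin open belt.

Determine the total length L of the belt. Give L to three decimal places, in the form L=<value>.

open belt: β = asin((r2−r1)/C) = asin(16/82) = 11.2518°
wrap1 = π − 2β = 157.4963°
wrap2 = π + 2β = 202.5037°
tangent length = C·cosβ = 80.4239
L = r1·wrap1 + r2·wrap2 + 2·C·cosβ = 2·2.7488 + 18·3.5344 + 2·80.4239 = 229.9638

L=229.964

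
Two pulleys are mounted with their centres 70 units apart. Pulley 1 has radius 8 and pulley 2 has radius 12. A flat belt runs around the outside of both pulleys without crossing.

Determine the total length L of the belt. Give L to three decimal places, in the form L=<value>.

L=203.060

open belt: β = asin((r2−r1)/C) = asin(4/70) = 3.2758°
wrap1 = π − 2β = 173.4483°
wrap2 = π + 2β = 186.5517°
tangent length = C·cosβ = 69.8856
L = r1·wrap1 + r2·wrap2 + 2·C·cosβ = 8·3.0272 + 12·3.2559 + 2·69.8856 = 203.0605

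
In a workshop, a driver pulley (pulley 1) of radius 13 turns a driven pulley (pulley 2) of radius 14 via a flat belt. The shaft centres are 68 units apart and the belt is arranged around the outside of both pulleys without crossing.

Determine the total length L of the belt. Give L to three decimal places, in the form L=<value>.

open belt: β = asin((r2−r1)/C) = asin(1/68) = 0.8426°
wrap1 = π − 2β = 178.3148°
wrap2 = π + 2β = 181.6852°
tangent length = C·cosβ = 67.9926
L = r1·wrap1 + r2·wrap2 + 2·C·cosβ = 13·3.1122 + 14·3.1710 + 2·67.9926 = 220.8377

L=220.838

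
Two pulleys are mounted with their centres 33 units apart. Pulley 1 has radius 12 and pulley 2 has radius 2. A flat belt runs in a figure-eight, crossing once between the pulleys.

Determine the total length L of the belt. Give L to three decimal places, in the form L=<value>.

crossed belt: β = asin((r1+r2)/C) = asin(14/33) = 25.1027°
wrap1 = wrap2 = π + 2β = 230.2054°
tangent length = C·cosβ = 29.8831
L = (r1+r2)·wrap + 2·C·cosβ = 14·4.0178 + 2·29.8831 = 116.0160

L=116.016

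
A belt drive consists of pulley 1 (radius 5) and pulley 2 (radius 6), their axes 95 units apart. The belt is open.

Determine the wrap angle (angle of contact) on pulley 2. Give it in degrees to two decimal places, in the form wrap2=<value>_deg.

wrap2=181.21_deg

open belt: β = asin((r2−r1)/C) = asin(1/95) = 0.6031°
wrap1 = π − 2β = 178.7938°
wrap2 = π + 2β = 181.2062°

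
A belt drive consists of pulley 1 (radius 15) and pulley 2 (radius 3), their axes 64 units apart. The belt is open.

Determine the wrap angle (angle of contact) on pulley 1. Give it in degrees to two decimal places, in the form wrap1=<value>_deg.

wrap1=201.61_deg

open belt: β = asin((r2−r1)/C) = asin(-12/64) = -10.8069°
wrap1 = π − 2β = 201.6138°
wrap2 = π + 2β = 158.3862°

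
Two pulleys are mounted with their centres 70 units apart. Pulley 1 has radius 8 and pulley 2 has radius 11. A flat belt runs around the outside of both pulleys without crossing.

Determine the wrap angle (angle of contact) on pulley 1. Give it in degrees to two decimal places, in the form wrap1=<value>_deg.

open belt: β = asin((r2−r1)/C) = asin(3/70) = 2.4563°
wrap1 = π − 2β = 175.0874°
wrap2 = π + 2β = 184.9126°

wrap1=175.09_deg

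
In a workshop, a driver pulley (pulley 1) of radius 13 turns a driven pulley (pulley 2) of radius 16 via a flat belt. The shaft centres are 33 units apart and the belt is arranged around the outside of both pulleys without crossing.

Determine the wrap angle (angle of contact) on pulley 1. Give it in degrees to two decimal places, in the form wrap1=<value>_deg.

wrap1=169.57_deg

open belt: β = asin((r2−r1)/C) = asin(3/33) = 5.2159°
wrap1 = π − 2β = 169.5682°
wrap2 = π + 2β = 190.4318°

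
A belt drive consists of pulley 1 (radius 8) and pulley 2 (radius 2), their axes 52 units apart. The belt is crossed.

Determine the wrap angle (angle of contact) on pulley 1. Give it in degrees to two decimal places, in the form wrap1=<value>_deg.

wrap1=202.17_deg

crossed belt: β = asin((r1+r2)/C) = asin(10/52) = 11.0875°
wrap1 = wrap2 = π + 2β = 202.1750°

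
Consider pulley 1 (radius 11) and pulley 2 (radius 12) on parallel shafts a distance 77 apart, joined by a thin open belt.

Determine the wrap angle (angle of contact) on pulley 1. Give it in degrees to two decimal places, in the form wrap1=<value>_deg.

wrap1=178.51_deg

open belt: β = asin((r2−r1)/C) = asin(1/77) = 0.7441°
wrap1 = π − 2β = 178.5118°
wrap2 = π + 2β = 181.4882°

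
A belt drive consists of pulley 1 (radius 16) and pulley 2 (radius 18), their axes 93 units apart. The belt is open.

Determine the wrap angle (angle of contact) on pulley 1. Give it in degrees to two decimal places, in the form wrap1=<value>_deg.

wrap1=177.54_deg

open belt: β = asin((r2−r1)/C) = asin(2/93) = 1.2323°
wrap1 = π − 2β = 177.5355°
wrap2 = π + 2β = 182.4645°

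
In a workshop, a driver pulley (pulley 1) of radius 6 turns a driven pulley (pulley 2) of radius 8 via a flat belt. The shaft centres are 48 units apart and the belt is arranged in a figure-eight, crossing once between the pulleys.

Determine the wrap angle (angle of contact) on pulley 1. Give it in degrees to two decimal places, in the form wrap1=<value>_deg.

wrap1=213.92_deg

crossed belt: β = asin((r1+r2)/C) = asin(14/48) = 16.9578°
wrap1 = wrap2 = π + 2β = 213.9155°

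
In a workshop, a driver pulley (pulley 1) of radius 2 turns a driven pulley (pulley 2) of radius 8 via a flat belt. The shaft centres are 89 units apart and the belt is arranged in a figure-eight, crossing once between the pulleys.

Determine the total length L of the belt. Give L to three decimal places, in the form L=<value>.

crossed belt: β = asin((r1+r2)/C) = asin(10/89) = 6.4514°
wrap1 = wrap2 = π + 2β = 192.9027°
tangent length = C·cosβ = 88.4364
L = (r1+r2)·wrap + 2·C·cosβ = 10·3.3668 + 2·88.4364 = 210.5407

L=210.541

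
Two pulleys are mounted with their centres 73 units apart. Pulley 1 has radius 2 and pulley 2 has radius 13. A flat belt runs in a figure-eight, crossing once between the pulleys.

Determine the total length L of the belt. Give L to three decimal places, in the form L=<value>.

crossed belt: β = asin((r1+r2)/C) = asin(15/73) = 11.8576°
wrap1 = wrap2 = π + 2β = 203.7151°
tangent length = C·cosβ = 71.4423
L = (r1+r2)·wrap + 2·C·cosβ = 15·3.5555 + 2·71.4423 = 196.2171

L=196.217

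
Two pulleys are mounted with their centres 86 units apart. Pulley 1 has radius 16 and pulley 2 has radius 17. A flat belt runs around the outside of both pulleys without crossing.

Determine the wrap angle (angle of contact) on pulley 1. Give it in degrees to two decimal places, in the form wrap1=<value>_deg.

wrap1=178.67_deg

open belt: β = asin((r2−r1)/C) = asin(1/86) = 0.6662°
wrap1 = π − 2β = 178.6675°
wrap2 = π + 2β = 181.3325°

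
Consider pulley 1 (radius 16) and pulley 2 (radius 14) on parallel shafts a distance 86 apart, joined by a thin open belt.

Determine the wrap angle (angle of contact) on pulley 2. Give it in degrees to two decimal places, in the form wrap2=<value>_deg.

open belt: β = asin((r2−r1)/C) = asin(-2/86) = -1.3326°
wrap1 = π − 2β = 182.6652°
wrap2 = π + 2β = 177.3348°

wrap2=177.33_deg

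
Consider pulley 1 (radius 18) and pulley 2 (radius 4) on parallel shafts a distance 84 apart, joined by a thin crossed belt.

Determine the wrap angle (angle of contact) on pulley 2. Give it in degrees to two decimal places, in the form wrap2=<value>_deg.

crossed belt: β = asin((r1+r2)/C) = asin(22/84) = 15.1831°
wrap1 = wrap2 = π + 2β = 210.3662°

wrap2=210.37_deg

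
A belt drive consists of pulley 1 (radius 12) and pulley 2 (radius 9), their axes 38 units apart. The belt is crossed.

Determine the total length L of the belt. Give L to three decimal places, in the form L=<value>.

L=153.906

crossed belt: β = asin((r1+r2)/C) = asin(21/38) = 33.5477°
wrap1 = wrap2 = π + 2β = 247.0955°
tangent length = C·cosβ = 31.6702
L = (r1+r2)·wrap + 2·C·cosβ = 21·4.3126 + 2·31.6702 = 153.9056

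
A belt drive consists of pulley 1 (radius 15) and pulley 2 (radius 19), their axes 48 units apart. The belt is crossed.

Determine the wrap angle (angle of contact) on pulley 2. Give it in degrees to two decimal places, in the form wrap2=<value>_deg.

crossed belt: β = asin((r1+r2)/C) = asin(34/48) = 45.0995°
wrap1 = wrap2 = π + 2β = 270.1989°

wrap2=270.20_deg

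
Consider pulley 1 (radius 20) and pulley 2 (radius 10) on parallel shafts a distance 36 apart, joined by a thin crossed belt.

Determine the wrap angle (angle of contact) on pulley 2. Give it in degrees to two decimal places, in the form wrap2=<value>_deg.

wrap2=292.89_deg

crossed belt: β = asin((r1+r2)/C) = asin(30/36) = 56.4427°
wrap1 = wrap2 = π + 2β = 292.8854°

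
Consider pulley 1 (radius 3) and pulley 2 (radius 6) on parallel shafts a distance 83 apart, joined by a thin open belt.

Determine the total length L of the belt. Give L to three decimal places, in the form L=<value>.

open belt: β = asin((r2−r1)/C) = asin(3/83) = 2.0714°
wrap1 = π − 2β = 175.8572°
wrap2 = π + 2β = 184.1428°
tangent length = C·cosβ = 82.9458
L = r1·wrap1 + r2·wrap2 + 2·C·cosβ = 3·3.0693 + 6·3.2139 + 2·82.9458 = 194.3828

L=194.383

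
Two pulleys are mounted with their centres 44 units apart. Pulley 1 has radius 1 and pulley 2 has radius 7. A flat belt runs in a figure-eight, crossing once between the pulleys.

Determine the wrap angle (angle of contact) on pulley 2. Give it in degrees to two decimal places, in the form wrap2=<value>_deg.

wrap2=200.95_deg

crossed belt: β = asin((r1+r2)/C) = asin(8/44) = 10.4757°
wrap1 = wrap2 = π + 2β = 200.9514°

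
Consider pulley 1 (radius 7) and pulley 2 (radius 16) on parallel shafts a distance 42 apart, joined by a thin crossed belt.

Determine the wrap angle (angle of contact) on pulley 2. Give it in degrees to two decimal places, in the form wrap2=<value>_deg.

crossed belt: β = asin((r1+r2)/C) = asin(23/42) = 33.2038°
wrap1 = wrap2 = π + 2β = 246.4076°

wrap2=246.41_deg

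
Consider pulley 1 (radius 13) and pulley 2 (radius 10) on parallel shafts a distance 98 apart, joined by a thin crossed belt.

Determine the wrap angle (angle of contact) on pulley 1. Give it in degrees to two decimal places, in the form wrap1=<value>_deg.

wrap1=207.15_deg

crossed belt: β = asin((r1+r2)/C) = asin(23/98) = 13.5736°
wrap1 = wrap2 = π + 2β = 207.1472°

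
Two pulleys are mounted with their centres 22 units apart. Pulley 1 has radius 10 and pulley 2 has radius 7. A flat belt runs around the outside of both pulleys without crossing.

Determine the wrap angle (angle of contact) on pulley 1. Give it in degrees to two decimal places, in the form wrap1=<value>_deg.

open belt: β = asin((r2−r1)/C) = asin(-3/22) = -7.8375°
wrap1 = π − 2β = 195.6750°
wrap2 = π + 2β = 164.3250°

wrap1=195.67_deg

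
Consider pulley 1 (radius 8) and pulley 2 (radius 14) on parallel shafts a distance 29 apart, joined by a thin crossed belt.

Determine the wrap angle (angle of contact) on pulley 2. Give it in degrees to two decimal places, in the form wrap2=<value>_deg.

crossed belt: β = asin((r1+r2)/C) = asin(22/29) = 49.3428°
wrap1 = wrap2 = π + 2β = 278.6855°

wrap2=278.69_deg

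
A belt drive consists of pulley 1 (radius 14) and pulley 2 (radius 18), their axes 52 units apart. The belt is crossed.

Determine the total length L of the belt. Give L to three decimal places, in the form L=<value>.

crossed belt: β = asin((r1+r2)/C) = asin(32/52) = 37.9799°
wrap1 = wrap2 = π + 2β = 255.9597°
tangent length = C·cosβ = 40.9878
L = (r1+r2)·wrap + 2·C·cosβ = 32·4.4673 + 2·40.9878 = 224.9305

L=224.930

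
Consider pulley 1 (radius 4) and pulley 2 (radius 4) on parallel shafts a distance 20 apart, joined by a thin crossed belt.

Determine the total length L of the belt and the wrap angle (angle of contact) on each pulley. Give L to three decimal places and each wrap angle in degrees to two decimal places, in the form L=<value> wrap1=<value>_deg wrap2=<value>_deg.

crossed belt: β = asin((r1+r2)/C) = asin(8/20) = 23.5782°
wrap1 = wrap2 = π + 2β = 227.1564°
tangent length = C·cosβ = 18.3303
L = (r1+r2)·wrap + 2·C·cosβ = 8·3.9646 + 2·18.3303 = 68.3776

L=68.378 wrap1=227.16_deg wrap2=227.16_deg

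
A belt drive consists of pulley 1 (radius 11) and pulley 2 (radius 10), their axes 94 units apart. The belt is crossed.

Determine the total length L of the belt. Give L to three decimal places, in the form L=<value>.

L=258.685

crossed belt: β = asin((r1+r2)/C) = asin(21/94) = 12.9091°
wrap1 = wrap2 = π + 2β = 205.8181°
tangent length = C·cosβ = 91.6242
L = (r1+r2)·wrap + 2·C·cosβ = 21·3.5922 + 2·91.6242 = 258.6847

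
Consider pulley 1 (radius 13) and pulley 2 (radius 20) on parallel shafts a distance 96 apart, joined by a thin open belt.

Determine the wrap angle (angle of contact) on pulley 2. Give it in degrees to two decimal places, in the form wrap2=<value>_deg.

open belt: β = asin((r2−r1)/C) = asin(7/96) = 4.1815°
wrap1 = π − 2β = 171.6369°
wrap2 = π + 2β = 188.3631°

wrap2=188.36_deg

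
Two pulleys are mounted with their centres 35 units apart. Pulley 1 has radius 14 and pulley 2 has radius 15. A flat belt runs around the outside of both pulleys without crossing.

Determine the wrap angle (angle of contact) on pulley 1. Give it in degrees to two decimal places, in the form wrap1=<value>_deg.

wrap1=176.73_deg

open belt: β = asin((r2−r1)/C) = asin(1/35) = 1.6372°
wrap1 = π − 2β = 176.7255°
wrap2 = π + 2β = 183.2745°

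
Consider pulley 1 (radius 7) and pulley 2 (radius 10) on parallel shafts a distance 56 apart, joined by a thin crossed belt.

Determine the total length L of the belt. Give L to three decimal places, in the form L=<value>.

crossed belt: β = asin((r1+r2)/C) = asin(17/56) = 17.6722°
wrap1 = wrap2 = π + 2β = 215.3445°
tangent length = C·cosβ = 53.3573
L = (r1+r2)·wrap + 2·C·cosβ = 17·3.7585 + 2·53.3573 = 170.6086

L=170.609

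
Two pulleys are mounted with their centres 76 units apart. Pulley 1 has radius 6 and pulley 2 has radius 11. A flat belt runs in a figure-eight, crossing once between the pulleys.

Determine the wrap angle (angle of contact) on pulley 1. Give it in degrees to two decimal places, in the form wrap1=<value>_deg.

crossed belt: β = asin((r1+r2)/C) = asin(17/76) = 12.9255°
wrap1 = wrap2 = π + 2β = 205.8510°

wrap1=205.85_deg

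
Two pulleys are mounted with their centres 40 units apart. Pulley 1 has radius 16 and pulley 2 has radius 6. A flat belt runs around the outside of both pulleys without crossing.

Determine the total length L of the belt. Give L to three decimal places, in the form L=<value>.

open belt: β = asin((r2−r1)/C) = asin(-10/40) = -14.4775°
wrap1 = π − 2β = 208.9550°
wrap2 = π + 2β = 151.0450°
tangent length = C·cosβ = 38.7298
L = r1·wrap1 + r2·wrap2 + 2·C·cosβ = 16·3.6470 + 6·2.6362 + 2·38.7298 = 151.6283

L=151.628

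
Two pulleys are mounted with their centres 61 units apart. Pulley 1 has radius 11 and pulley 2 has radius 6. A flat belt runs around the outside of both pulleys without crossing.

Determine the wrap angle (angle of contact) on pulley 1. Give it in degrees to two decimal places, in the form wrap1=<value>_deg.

open belt: β = asin((r2−r1)/C) = asin(-5/61) = -4.7017°
wrap1 = π − 2β = 189.4033°
wrap2 = π + 2β = 170.5967°

wrap1=189.40_deg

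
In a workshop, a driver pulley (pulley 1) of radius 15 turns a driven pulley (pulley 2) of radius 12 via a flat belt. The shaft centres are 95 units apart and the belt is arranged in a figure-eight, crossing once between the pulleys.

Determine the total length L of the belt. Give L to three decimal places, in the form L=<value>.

crossed belt: β = asin((r1+r2)/C) = asin(27/95) = 16.5117°
wrap1 = wrap2 = π + 2β = 213.0233°
tangent length = C·cosβ = 91.0824
L = (r1+r2)·wrap + 2·C·cosβ = 27·3.7180 + 2·91.0824 = 282.5496

L=282.550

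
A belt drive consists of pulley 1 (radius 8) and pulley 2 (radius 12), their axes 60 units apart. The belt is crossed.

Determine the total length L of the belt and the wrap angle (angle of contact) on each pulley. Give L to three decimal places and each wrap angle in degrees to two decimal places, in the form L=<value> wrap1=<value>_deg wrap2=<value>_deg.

crossed belt: β = asin((r1+r2)/C) = asin(20/60) = 19.4712°
wrap1 = wrap2 = π + 2β = 218.9424°
tangent length = C·cosβ = 56.5685
L = (r1+r2)·wrap + 2·C·cosβ = 20·3.8213 + 2·56.5685 = 189.5624

L=189.562 wrap1=218.94_deg wrap2=218.94_deg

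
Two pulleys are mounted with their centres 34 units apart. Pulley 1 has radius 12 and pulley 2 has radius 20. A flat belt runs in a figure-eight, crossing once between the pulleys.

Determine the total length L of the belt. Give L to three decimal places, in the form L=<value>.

crossed belt: β = asin((r1+r2)/C) = asin(32/34) = 70.2501°
wrap1 = wrap2 = π + 2β = 320.5002°
tangent length = C·cosβ = 11.4891
L = (r1+r2)·wrap + 2·C·cosβ = 32·5.5938 + 2·11.4891 = 201.9793

L=201.979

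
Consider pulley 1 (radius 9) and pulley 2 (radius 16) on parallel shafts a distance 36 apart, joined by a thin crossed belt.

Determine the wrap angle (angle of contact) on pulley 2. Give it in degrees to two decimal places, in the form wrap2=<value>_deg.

wrap2=267.97_deg

crossed belt: β = asin((r1+r2)/C) = asin(25/36) = 43.9830°
wrap1 = wrap2 = π + 2β = 267.9659°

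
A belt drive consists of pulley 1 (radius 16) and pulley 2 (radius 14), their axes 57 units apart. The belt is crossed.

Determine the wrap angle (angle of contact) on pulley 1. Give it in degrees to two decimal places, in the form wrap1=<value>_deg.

wrap1=243.51_deg

crossed belt: β = asin((r1+r2)/C) = asin(30/57) = 31.7569°
wrap1 = wrap2 = π + 2β = 243.5137°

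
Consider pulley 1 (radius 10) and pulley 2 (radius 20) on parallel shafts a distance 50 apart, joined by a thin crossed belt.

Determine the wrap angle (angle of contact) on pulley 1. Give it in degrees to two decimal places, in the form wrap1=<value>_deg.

crossed belt: β = asin((r1+r2)/C) = asin(30/50) = 36.8699°
wrap1 = wrap2 = π + 2β = 253.7398°

wrap1=253.74_deg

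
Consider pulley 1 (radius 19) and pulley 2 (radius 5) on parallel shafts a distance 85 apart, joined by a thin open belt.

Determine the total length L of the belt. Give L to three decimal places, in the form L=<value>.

L=247.709

open belt: β = asin((r2−r1)/C) = asin(-14/85) = -9.4801°
wrap1 = π − 2β = 198.9603°
wrap2 = π + 2β = 161.0397°
tangent length = C·cosβ = 83.8391
L = r1·wrap1 + r2·wrap2 + 2·C·cosβ = 19·3.4725 + 5·2.8107 + 2·83.8391 = 247.7094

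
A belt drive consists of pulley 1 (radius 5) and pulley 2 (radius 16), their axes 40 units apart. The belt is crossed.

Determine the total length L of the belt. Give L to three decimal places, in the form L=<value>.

L=157.276

crossed belt: β = asin((r1+r2)/C) = asin(21/40) = 31.6682°
wrap1 = wrap2 = π + 2β = 243.3365°
tangent length = C·cosβ = 34.0441
L = (r1+r2)·wrap + 2·C·cosβ = 21·4.2470 + 2·34.0441 = 157.2757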